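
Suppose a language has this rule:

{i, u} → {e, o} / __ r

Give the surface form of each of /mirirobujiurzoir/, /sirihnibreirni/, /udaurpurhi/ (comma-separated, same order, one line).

/mirirobujiurzoir/: /i/ is a high vowel immediately before /r/, so it lowers to [e]. /i/ is a high vowel immediately before /r/, so it lowers to [e]. /u/ is a high vowel immediately before /r/, so it lowers to [o]. /i/ is a high vowel immediately before /r/, so it lowers to [e]. → [mererobujiorzoer].
/sirihnibreirni/: /i/ is a high vowel immediately before /r/, so it lowers to [e]. /i/ is a high vowel immediately before /r/, so it lowers to [e]. → [serihnibreerni].
/udaurpurhi/: /u/ is a high vowel immediately before /r/, so it lowers to [o]. /u/ is a high vowel immediately before /r/, so it lowers to [o]. → [udaorporhi].

mererobujiorzoer, serihnibreerni, udaorporhi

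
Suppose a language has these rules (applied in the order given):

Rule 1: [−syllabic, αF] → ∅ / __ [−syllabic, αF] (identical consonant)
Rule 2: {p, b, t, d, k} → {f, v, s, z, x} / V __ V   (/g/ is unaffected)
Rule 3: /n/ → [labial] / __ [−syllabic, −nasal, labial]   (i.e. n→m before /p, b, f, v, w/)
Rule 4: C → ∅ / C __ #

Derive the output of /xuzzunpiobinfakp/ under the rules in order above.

xuzumpiovimfak

Rule 1 (degemination): /zz/ is a geminate; the first /z/ deletes. /xuzzunpiobinfakp/ → xuzunpiobinfakp.
Rule 2 (intervocalic spirantization): /b/ is a stop between vowels /o/ and /i/, so it spirantizes to the fricative [v]. /xuzunpiobinfakp/ → xuzunpiovinfakp.
Rule 3 (nasal place assimilation): /n/ precedes the labial consonant /p/, so it assimilates in place to [m]. /n/ precedes the labial consonant /f/, so it assimilates in place to [m]. /xuzunpiovinfakp/ → xuzumpiovimfakp.
Rule 4 (final cluster simplification): /p/ is the second consonant of a word-final cluster /kp/, so it deletes. /xuzumpiovimfakp/ → xuzumpiovimfak.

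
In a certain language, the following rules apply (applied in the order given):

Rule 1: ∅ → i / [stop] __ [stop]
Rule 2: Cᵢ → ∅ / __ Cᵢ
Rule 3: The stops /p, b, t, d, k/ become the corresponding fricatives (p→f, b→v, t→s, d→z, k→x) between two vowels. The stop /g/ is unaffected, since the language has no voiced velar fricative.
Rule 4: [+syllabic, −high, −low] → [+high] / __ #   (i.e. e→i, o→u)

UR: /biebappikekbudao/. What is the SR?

Rule 1 (stop-cluster i-epenthesis): /p/ and /p/ form a stop–stop cluster, so [i] is inserted between them. /k/ and /b/ form a stop–stop cluster, so [i] is inserted between them. /biebappikekbudao/ → biebapipikekibudao.
Rule 2 (degemination): no segment meets the environment; /biebapipikekibudao/ is unchanged.
Rule 3 (intervocalic spirantization): /b/ is a stop between vowels /e/ and /a/, so it spirantizes to the fricative [v]. /p/ is a stop between vowels /a/ and /i/, so it spirantizes to the fricative [f]. /p/ is a stop between vowels /i/ and /i/, so it spirantizes to the fricative [f]. /k/ is a stop between vowels /i/ and /e/, so it spirantizes to the fricative [x]. /k/ is a stop between vowels /e/ and /i/, so it spirantizes to the fricative [x]. /b/ is a stop between vowels /i/ and /u/, so it spirantizes to the fricative [v]. /d/ is a stop between vowels /u/ and /a/, so it spirantizes to the fricative [z]. /biebapipikekibudao/ → bievafifixexivuzao.
Rule 4 (final vowel raising): /o/ is a mid vowel in word-final position, so it raises to [u]. /bievafifixexivuzao/ → bievafifixexivuzau.

bievafifixexivuzau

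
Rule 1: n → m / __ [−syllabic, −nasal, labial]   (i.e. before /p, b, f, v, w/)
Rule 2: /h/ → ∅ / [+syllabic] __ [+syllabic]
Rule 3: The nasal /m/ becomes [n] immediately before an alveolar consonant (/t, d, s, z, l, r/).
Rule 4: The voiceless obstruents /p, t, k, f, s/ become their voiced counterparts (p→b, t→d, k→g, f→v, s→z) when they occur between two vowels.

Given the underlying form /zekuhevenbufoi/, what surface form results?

zeguevembuvoi

Rule 1 (nasal place assimilation): /n/ precedes the labial consonant /b/, so it assimilates in place to [m]. /zekuhevenbufoi/ → zekuhevembufoi.
Rule 2 (intervocalic h-deletion): /h/ occurs between vowels /u/ and /e/, so it deletes. /zekuhevembufoi/ → zekuevembufoi.
Rule 3 (nasal place assimilation): no segment meets the environment; /zekuevembufoi/ is unchanged.
Rule 4 (intervocalic voicing): /k/ is a voiceless obstruent between vowels /e/ and /u/, so it voices to [g]. /f/ is a voiceless obstruent between vowels /u/ and /o/, so it voices to [v]. /zekuevembufoi/ → zeguevembuvoi.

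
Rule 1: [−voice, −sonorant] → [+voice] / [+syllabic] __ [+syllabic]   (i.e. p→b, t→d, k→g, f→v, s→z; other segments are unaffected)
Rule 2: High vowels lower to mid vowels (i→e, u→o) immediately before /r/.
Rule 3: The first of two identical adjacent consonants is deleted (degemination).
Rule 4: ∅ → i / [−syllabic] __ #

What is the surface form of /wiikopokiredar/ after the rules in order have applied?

Rule 1 (intervocalic voicing): /k/ is a voiceless obstruent between vowels /i/ and /o/, so it voices to [g]. /p/ is a voiceless obstruent between vowels /o/ and /o/, so it voices to [b]. /k/ is a voiceless obstruent between vowels /o/ and /i/, so it voices to [g]. /wiikopokiredar/ → wiigobogiredar.
Rule 2 (pre-rhotic lowering): /i/ is a high vowel immediately before /r/, so it lowers to [e]. /wiigobogiredar/ → wiigobogeredar.
Rule 3 (degemination): no segment meets the environment; /wiigobogeredar/ is unchanged.
Rule 4 (final i-epenthesis): the form ends in the consonant /r/, so [i] is inserted word-finally. /wiigobogeredar/ → wiigobogeredari.

wiigobogeredari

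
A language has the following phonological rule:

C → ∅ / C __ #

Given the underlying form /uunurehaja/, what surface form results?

uunurehaja

No segment of /uunurehaja/ meets the structural description of the rule, so the form surfaces unchanged.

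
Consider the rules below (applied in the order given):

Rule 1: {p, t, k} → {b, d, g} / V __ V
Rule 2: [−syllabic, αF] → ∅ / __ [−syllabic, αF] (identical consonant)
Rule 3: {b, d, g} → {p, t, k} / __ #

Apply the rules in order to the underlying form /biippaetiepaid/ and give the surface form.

biipaediebait

Rule 1 (intervocalic voicing): /t/ is a voiceless stop between vowels /e/ and /i/, so it voices to [d]. /p/ is a voiceless stop between vowels /e/ and /a/, so it voices to [b]. /biippaetiepaid/ → biippaediebaid.
Rule 2 (degemination): /pp/ is a geminate; the first /p/ deletes. /biippaediebaid/ → biipaediebaid.
Rule 3 (final devoicing): /d/ is a voiced stop in word-final position, so it devoices to [t]. /biipaediebaid/ → biipaediebait.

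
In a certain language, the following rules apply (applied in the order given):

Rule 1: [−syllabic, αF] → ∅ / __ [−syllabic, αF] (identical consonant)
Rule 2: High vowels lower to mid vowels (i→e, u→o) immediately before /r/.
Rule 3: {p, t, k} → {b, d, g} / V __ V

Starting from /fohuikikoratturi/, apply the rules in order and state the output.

fohuigigoradori

Rule 1 (degemination): /tt/ is a geminate; the first /t/ deletes. /fohuikikoratturi/ → fohuikikoraturi.
Rule 2 (pre-rhotic lowering): /u/ is a high vowel immediately before /r/, so it lowers to [o]. /fohuikikoraturi/ → fohuikikoratori.
Rule 3 (intervocalic voicing): /k/ is a voiceless stop between vowels /i/ and /i/, so it voices to [g]. /k/ is a voiceless stop between vowels /i/ and /o/, so it voices to [g]. /t/ is a voiceless stop between vowels /a/ and /o/, so it voices to [d]. /fohuikikoratori/ → fohuigigoradori.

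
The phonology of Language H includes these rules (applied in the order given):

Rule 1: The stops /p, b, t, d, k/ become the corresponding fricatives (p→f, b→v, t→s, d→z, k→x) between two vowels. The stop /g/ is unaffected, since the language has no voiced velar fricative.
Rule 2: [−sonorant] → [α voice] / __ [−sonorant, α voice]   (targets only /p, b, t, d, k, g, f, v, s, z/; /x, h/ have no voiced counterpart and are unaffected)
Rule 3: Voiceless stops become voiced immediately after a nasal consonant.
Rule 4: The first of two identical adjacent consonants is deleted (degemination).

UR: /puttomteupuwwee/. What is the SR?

Rule 1 (intervocalic spirantization): /p/ is a stop between vowels /u/ and /u/, so it spirantizes to the fricative [f]. /puttomteupuwwee/ → puttomteufuwwee.
Rule 2 (regressive voicing assimilation): no segment meets the environment; /puttomteufuwwee/ is unchanged.
Rule 3 (post-nasal voicing): /t/ is a voiceless stop immediately after the nasal /m/, so it voices to [d]. /puttomteufuwwee/ → puttomdeufuwwee.
Rule 4 (degemination): /tt/ is a geminate; the first /t/ deletes. /ww/ is a geminate; the first /w/ deletes. /puttomdeufuwwee/ → putomdeufuwee.

putomdeufuwee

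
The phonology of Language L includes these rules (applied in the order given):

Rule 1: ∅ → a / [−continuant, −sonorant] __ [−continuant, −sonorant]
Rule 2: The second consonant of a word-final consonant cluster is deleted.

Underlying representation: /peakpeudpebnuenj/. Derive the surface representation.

peakapeudapebnuen

Rule 1 (stop-cluster a-epenthesis): /k/ and /p/ form a stop–stop cluster, so [a] is inserted between them. /d/ and /p/ form a stop–stop cluster, so [a] is inserted between them. /peakpeudpebnuenj/ → peakapeudapebnuenj.
Rule 2 (final cluster simplification): /j/ is the second consonant of a word-final cluster /nj/, so it deletes. /peakapeudapebnuenj/ → peakapeudapebnuen.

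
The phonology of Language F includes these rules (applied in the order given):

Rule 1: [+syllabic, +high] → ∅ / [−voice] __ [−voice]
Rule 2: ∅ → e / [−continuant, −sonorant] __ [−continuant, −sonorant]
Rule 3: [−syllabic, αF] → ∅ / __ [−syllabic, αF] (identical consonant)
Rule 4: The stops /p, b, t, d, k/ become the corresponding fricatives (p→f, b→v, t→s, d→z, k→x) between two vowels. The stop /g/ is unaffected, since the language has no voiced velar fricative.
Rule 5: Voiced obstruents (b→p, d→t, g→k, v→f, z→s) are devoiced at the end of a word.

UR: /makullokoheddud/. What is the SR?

maxuloxohezezut

Rule 1 (high vowel syncope): no segment meets the environment; /makullokoheddud/ is unchanged.
Rule 2 (stop-cluster e-epenthesis): /d/ and /d/ form a stop–stop cluster, so [e] is inserted between them. /makullokoheddud/ → makullokohededud.
Rule 3 (degemination): /ll/ is a geminate; the first /l/ deletes. /makullokohededud/ → makulokohededud.
Rule 4 (intervocalic spirantization): /k/ is a stop between vowels /a/ and /u/, so it spirantizes to the fricative [x]. /k/ is a stop between vowels /o/ and /o/, so it spirantizes to the fricative [x]. /d/ is a stop between vowels /e/ and /e/, so it spirantizes to the fricative [z]. /d/ is a stop between vowels /e/ and /u/, so it spirantizes to the fricative [z]. /makulokohededud/ → maxuloxohezezud.
Rule 5 (final devoicing): /d/ is a voiced obstruent in word-final position, so it devoices to [t]. /maxuloxohezezud/ → maxuloxohezezut.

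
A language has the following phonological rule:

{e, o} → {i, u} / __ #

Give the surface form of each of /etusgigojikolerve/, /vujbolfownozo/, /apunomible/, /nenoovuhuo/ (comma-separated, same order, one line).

etusgigojikolervi, vujbolfownozu, apunomibli, nenoovuhuu

/etusgigojikolerve/: /e/ is a mid vowel in word-final position, so it raises to [i]. → [etusgigojikolervi].
/vujbolfownozo/: /o/ is a mid vowel in word-final position, so it raises to [u]. → [vujbolfownozu].
/apunomible/: /e/ is a mid vowel in word-final position, so it raises to [i]. → [apunomibli].
/nenoovuhuo/: /o/ is a mid vowel in word-final position, so it raises to [u]. → [nenoovuhuu].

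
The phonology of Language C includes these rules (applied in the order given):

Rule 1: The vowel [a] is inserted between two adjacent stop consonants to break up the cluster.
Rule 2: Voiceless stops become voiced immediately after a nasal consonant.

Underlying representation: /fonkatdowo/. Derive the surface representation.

Rule 1 (stop-cluster a-epenthesis): /t/ and /d/ form a stop–stop cluster, so [a] is inserted between them. /fonkatdowo/ → fonkatadowo.
Rule 2 (post-nasal voicing): /k/ is a voiceless stop immediately after the nasal /n/, so it voices to [g]. /fonkatadowo/ → fongatadowo.

fongatadowo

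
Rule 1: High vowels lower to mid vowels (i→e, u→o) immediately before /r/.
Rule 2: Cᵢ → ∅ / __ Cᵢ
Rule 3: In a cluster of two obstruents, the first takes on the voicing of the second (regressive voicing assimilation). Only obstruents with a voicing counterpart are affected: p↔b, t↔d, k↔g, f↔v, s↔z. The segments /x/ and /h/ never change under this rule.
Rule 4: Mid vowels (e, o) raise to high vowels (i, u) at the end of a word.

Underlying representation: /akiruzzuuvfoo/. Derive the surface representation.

akeruzuuffou

Rule 1 (pre-rhotic lowering): /i/ is a high vowel immediately before /r/, so it lowers to [e]. /akiruzzuuvfoo/ → akeruzzuuvfoo.
Rule 2 (degemination): /zz/ is a geminate; the first /z/ deletes. /akeruzzuuvfoo/ → akeruzuuvfoo.
Rule 3 (regressive voicing assimilation): /v/ precedes the voiceless obstruent /f/, so it devoices to [f] by assimilation. /akeruzuuvfoo/ → akeruzuuffoo.
Rule 4 (final vowel raising): /o/ is a mid vowel in word-final position, so it raises to [u]. /akeruzuuffoo/ → akeruzuuffou.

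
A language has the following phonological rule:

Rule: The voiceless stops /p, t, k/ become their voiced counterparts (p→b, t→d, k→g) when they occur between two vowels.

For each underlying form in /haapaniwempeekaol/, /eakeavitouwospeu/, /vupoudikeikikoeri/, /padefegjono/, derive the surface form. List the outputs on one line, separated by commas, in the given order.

haabaniwempeegaol, eageavidouwospeu, vuboudigeigigoeri, padefegjono

/haapaniwempeekaol/: /p/ is a voiceless stop between vowels /a/ and /a/, so it voices to [b]. /k/ is a voiceless stop between vowels /e/ and /a/, so it voices to [g]. → [haabaniwempeegaol].
/eakeavitouwospeu/: /k/ is a voiceless stop between vowels /a/ and /e/, so it voices to [g]. /t/ is a voiceless stop between vowels /i/ and /o/, so it voices to [d]. → [eageavidouwospeu].
/vupoudikeikikoeri/: /p/ is a voiceless stop between vowels /u/ and /o/, so it voices to [b]. /k/ is a voiceless stop between vowels /i/ and /e/, so it voices to [g]. /k/ is a voiceless stop between vowels /i/ and /i/, so it voices to [g]. /k/ is a voiceless stop between vowels /i/ and /o/, so it voices to [g]. → [vuboudigeigigoeri].
/padefegjono/: the rule's environment is not met; surfaces unchanged as [padefegjono].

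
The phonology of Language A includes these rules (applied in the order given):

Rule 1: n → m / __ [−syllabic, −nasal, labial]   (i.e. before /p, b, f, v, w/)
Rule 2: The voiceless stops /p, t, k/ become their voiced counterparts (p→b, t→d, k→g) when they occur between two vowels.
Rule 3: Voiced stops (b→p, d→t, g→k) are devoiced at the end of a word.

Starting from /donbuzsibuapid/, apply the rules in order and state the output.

dombuzsibuabit

Rule 1 (nasal place assimilation): /n/ precedes the labial consonant /b/, so it assimilates in place to [m]. /donbuzsibuapid/ → dombuzsibuapid.
Rule 2 (intervocalic voicing): /p/ is a voiceless stop between vowels /a/ and /i/, so it voices to [b]. /dombuzsibuapid/ → dombuzsibuabid.
Rule 3 (final devoicing): /d/ is a voiced stop in word-final position, so it devoices to [t]. /dombuzsibuabid/ → dombuzsibuabit.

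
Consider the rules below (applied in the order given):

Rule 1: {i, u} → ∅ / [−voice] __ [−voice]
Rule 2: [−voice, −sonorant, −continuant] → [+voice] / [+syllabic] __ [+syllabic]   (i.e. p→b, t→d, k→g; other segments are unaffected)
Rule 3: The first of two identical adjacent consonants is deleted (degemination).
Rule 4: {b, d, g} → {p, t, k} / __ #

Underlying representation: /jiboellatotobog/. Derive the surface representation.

Rule 1 (high vowel syncope): no segment meets the environment; /jiboellatotobog/ is unchanged.
Rule 2 (intervocalic voicing): /t/ is a voiceless stop between vowels /a/ and /o/, so it voices to [d]. /t/ is a voiceless stop between vowels /o/ and /o/, so it voices to [d]. /jiboellatotobog/ → jiboelladodobog.
Rule 3 (degemination): /ll/ is a geminate; the first /l/ deletes. /jiboelladodobog/ → jiboeladodobog.
Rule 4 (final devoicing): /g/ is a voiced stop in word-final position, so it devoices to [k]. /jiboeladodobog/ → jiboeladodobok.

jiboeladodobok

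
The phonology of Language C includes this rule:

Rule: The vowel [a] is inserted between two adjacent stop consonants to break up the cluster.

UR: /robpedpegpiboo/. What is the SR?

robapedapegapiboo

/b/ and /p/ form a stop–stop cluster, so [a] is inserted between them.
/d/ and /p/ form a stop–stop cluster, so [a] is inserted between them.
/g/ and /p/ form a stop–stop cluster, so [a] is inserted between them.
Surface form: [robapedapegapiboo].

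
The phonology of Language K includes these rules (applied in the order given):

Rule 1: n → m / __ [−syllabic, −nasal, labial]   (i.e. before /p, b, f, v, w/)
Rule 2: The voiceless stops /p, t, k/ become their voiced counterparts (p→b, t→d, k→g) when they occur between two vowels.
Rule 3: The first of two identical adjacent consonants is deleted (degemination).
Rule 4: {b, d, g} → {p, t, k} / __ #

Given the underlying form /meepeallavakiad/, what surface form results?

Rule 1 (nasal place assimilation): no segment meets the environment; /meepeallavakiad/ is unchanged.
Rule 2 (intervocalic voicing): /p/ is a voiceless stop between vowels /e/ and /e/, so it voices to [b]. /k/ is a voiceless stop between vowels /a/ and /i/, so it voices to [g]. /meepeallavakiad/ → meebeallavagiad.
Rule 3 (degemination): /ll/ is a geminate; the first /l/ deletes. /meebeallavagiad/ → meebealavagiad.
Rule 4 (final devoicing): /d/ is a voiced stop in word-final position, so it devoices to [t]. /meebealavagiad/ → meebealavagiat.

meebealavagiat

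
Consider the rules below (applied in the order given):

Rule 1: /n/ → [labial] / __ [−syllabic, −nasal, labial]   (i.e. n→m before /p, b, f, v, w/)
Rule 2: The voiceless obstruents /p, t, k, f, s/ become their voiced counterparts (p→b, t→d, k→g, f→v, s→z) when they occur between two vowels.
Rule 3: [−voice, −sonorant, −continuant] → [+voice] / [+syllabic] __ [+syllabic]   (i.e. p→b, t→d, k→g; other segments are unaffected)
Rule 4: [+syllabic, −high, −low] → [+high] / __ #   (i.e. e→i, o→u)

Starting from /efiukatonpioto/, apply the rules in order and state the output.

eviugadompiodu

Rule 1 (nasal place assimilation): /n/ precedes the labial consonant /p/, so it assimilates in place to [m]. /efiukatonpioto/ → efiukatompioto.
Rule 2 (intervocalic voicing): /f/ is a voiceless obstruent between vowels /e/ and /i/, so it voices to [v]. /k/ is a voiceless obstruent between vowels /u/ and /a/, so it voices to [g]. /t/ is a voiceless obstruent between vowels /a/ and /o/, so it voices to [d]. /t/ is a voiceless obstruent between vowels /o/ and /o/, so it voices to [d]. /efiukatompioto/ → eviugadompiodo.
Rule 3 (intervocalic voicing): no segment meets the environment; /eviugadompiodo/ is unchanged.
Rule 4 (final vowel raising): /o/ is a mid vowel in word-final position, so it raises to [u]. /eviugadompiodo/ → eviugadompiodu.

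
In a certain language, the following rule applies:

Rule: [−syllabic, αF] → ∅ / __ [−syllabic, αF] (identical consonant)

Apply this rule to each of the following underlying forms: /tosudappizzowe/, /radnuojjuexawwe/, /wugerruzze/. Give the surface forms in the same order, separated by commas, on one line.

tosudapizowe, radnuojuexawe, wugeruze

/tosudappizzowe/: /pp/ is a geminate; the first /p/ deletes. /zz/ is a geminate; the first /z/ deletes. → [tosudapizowe].
/radnuojjuexawwe/: /jj/ is a geminate; the first /j/ deletes. /ww/ is a geminate; the first /w/ deletes. → [radnuojuexawe].
/wugerruzze/: /rr/ is a geminate; the first /r/ deletes. /zz/ is a geminate; the first /z/ deletes. → [wugeruze].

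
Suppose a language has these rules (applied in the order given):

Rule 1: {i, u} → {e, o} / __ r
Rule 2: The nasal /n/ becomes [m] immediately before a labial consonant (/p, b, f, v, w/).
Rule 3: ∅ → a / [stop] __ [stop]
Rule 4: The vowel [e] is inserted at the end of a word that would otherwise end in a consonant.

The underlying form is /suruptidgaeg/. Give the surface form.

Rule 1 (pre-rhotic lowering): /u/ is a high vowel immediately before /r/, so it lowers to [o]. /suruptidgaeg/ → soruptidgaeg.
Rule 2 (nasal place assimilation): no segment meets the environment; /soruptidgaeg/ is unchanged.
Rule 3 (stop-cluster a-epenthesis): /p/ and /t/ form a stop–stop cluster, so [a] is inserted between them. /d/ and /g/ form a stop–stop cluster, so [a] is inserted between them. /soruptidgaeg/ → sorupatidagaeg.
Rule 4 (final e-epenthesis): the form ends in the consonant /g/, so [e] is inserted word-finally. /sorupatidagaeg/ → sorupatidagaege.

sorupatidagaege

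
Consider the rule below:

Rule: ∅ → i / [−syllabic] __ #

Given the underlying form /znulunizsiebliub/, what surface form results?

znulunizsiebliubi

the form ends in the consonant /b/, so [i] is inserted word-finally.
Surface form: [znulunizsiebliubi].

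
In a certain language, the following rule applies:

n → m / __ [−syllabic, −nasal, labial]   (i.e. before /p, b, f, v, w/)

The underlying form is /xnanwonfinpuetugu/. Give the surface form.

Scanning /xnanwonfinpuetugu/: /n/ at position 2 is not in the conditioning environment; /n/ precedes the labial consonant /w/, so it assimilates in place to [m]; /n/ precedes the labial consonant /f/, so it assimilates in place to [m]; /n/ precedes the labial consonant /p/, so it assimilates in place to [m].
Result: [xnamwomfimpuetugu].

xnamwomfimpuetugu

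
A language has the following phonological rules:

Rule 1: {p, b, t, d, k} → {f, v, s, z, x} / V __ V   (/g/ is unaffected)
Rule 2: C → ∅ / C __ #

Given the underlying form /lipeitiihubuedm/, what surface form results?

lifeisiihuvued

Rule 1 (intervocalic spirantization): /p/ is a stop between vowels /i/ and /e/, so it spirantizes to the fricative [f]. /t/ is a stop between vowels /i/ and /i/, so it spirantizes to the fricative [s]. /b/ is a stop between vowels /u/ and /u/, so it spirantizes to the fricative [v]. /lipeitiihubuedm/ → lifeisiihuvuedm.
Rule 2 (final cluster simplification): /m/ is the second consonant of a word-final cluster /dm/, so it deletes. /lifeisiihuvuedm/ → lifeisiihuvued.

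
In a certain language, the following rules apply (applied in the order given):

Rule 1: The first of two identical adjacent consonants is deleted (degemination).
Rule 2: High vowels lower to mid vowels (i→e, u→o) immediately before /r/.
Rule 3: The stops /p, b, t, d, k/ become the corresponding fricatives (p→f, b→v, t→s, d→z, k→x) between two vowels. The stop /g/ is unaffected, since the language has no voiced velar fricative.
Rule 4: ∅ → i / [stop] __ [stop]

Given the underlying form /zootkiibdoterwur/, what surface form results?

zootikiibidoserwor

Rule 1 (degemination): no segment meets the environment; /zootkiibdoterwur/ is unchanged.
Rule 2 (pre-rhotic lowering): /u/ is a high vowel immediately before /r/, so it lowers to [o]. /zootkiibdoterwur/ → zootkiibdoterwor.
Rule 3 (intervocalic spirantization): /t/ is a stop between vowels /o/ and /e/, so it spirantizes to the fricative [s]. /zootkiibdoterwor/ → zootkiibdoserwor.
Rule 4 (stop-cluster i-epenthesis): /t/ and /k/ form a stop–stop cluster, so [i] is inserted between them. /b/ and /d/ form a stop–stop cluster, so [i] is inserted between them. /zootkiibdoserwor/ → zootikiibidoserwor.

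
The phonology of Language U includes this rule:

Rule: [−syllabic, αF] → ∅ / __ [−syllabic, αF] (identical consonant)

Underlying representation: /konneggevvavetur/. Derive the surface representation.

konegevavetur

/nn/ is a geminate; the first /n/ deletes.
/gg/ is a geminate; the first /g/ deletes.
/vv/ is a geminate; the first /v/ deletes.
Surface form: [konegevavetur].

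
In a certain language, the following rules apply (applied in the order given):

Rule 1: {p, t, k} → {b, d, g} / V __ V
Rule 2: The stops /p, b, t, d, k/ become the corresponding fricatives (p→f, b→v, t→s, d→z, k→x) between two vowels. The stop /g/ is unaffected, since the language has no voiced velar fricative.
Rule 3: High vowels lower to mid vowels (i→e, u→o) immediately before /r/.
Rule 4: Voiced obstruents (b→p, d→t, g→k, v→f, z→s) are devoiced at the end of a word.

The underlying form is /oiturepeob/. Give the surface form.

Rule 1 (intervocalic voicing): /t/ is a voiceless stop between vowels /i/ and /u/, so it voices to [d]. /p/ is a voiceless stop between vowels /e/ and /e/, so it voices to [b]. /oiturepeob/ → oidurebeob.
Rule 2 (intervocalic spirantization): /d/ is a stop between vowels /i/ and /u/, so it spirantizes to the fricative [z]. /b/ is a stop between vowels /e/ and /e/, so it spirantizes to the fricative [v]. /oidurebeob/ → oizureveob.
Rule 3 (pre-rhotic lowering): /u/ is a high vowel immediately before /r/, so it lowers to [o]. /oizureveob/ → oizoreveob.
Rule 4 (final devoicing): /b/ is a voiced obstruent in word-final position, so it devoices to [p]. /oizoreveob/ → oizoreveop.

oizoreveop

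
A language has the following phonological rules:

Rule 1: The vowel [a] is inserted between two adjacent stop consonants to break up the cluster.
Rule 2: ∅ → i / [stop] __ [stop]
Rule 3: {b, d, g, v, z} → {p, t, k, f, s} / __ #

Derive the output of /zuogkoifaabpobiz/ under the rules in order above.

zuogakoifaabapobis

Rule 1 (stop-cluster a-epenthesis): /g/ and /k/ form a stop–stop cluster, so [a] is inserted between them. /b/ and /p/ form a stop–stop cluster, so [a] is inserted between them. /zuogkoifaabpobiz/ → zuogakoifaabapobiz.
Rule 2 (stop-cluster i-epenthesis): no segment meets the environment; /zuogakoifaabapobiz/ is unchanged.
Rule 3 (final devoicing): /z/ is a voiced obstruent in word-final position, so it devoices to [s]. /zuogakoifaabapobiz/ → zuogakoifaabapobis.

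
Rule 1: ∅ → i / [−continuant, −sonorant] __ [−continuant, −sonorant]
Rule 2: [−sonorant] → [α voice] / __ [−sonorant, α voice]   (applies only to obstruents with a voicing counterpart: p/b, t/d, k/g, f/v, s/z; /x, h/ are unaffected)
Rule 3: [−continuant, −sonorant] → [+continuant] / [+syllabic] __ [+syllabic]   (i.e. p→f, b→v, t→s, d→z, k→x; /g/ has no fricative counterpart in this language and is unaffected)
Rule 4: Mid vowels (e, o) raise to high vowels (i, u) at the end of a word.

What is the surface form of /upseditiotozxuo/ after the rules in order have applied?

Rule 1 (stop-cluster i-epenthesis): no segment meets the environment; /upseditiotozxuo/ is unchanged.
Rule 2 (regressive voicing assimilation): /z/ precedes the voiceless obstruent /x/, so it devoices to [s] by assimilation. /upseditiotozxuo/ → upseditiotosxuo.
Rule 3 (intervocalic spirantization): /d/ is a stop between vowels /e/ and /i/, so it spirantizes to the fricative [z]. /t/ is a stop between vowels /i/ and /i/, so it spirantizes to the fricative [s]. /t/ is a stop between vowels /o/ and /o/, so it spirantizes to the fricative [s]. /upseditiotosxuo/ → upsezisiososxuo.
Rule 4 (final vowel raising): /o/ is a mid vowel in word-final position, so it raises to [u]. /upsezisiososxuo/ → upsezisiososxuu.

upsezisiososxuu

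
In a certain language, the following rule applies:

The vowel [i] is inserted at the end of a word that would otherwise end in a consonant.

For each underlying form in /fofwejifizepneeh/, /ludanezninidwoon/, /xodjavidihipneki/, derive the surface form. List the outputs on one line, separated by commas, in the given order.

/fofwejifizepneeh/: the form ends in the consonant /h/, so [i] is inserted word-finally. → [fofwejifizepneehi].
/ludanezninidwoon/: the form ends in the consonant /n/, so [i] is inserted word-finally. → [ludanezninidwooni].
/xodjavidihipneki/: the rule's environment is not met; surfaces unchanged as [xodjavidihipneki].

fofwejifizepneehi, ludanezninidwooni, xodjavidihipneki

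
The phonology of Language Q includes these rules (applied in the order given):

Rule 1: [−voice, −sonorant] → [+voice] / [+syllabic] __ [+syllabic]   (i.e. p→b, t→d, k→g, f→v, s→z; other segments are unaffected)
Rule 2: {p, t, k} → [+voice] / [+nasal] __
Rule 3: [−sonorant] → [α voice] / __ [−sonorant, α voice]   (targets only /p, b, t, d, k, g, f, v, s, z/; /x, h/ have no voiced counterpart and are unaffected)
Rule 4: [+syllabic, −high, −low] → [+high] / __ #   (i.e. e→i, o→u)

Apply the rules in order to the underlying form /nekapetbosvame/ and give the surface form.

Rule 1 (intervocalic voicing): /k/ is a voiceless obstruent between vowels /e/ and /a/, so it voices to [g]. /p/ is a voiceless obstruent between vowels /a/ and /e/, so it voices to [b]. /nekapetbosvame/ → negabetbosvame.
Rule 2 (post-nasal voicing): no segment meets the environment; /negabetbosvame/ is unchanged.
Rule 3 (regressive voicing assimilation): /t/ precedes the voiced obstruent /b/, so it voices to [d] by assimilation. /s/ precedes the voiced obstruent /v/, so it voices to [z] by assimilation. /negabetbosvame/ → negabedbozvame.
Rule 4 (final vowel raising): /e/ is a mid vowel in word-final position, so it raises to [i]. /negabedbozvame/ → negabedbozvami.

negabedbozvami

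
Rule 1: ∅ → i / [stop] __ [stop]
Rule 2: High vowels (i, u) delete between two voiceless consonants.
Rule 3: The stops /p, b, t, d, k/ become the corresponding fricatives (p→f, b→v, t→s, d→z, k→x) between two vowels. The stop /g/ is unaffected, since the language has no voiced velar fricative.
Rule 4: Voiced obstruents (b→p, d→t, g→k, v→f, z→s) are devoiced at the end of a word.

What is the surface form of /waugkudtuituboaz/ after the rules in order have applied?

Rule 1 (stop-cluster i-epenthesis): /g/ and /k/ form a stop–stop cluster, so [i] is inserted between them. /d/ and /t/ form a stop–stop cluster, so [i] is inserted between them. /waugkudtuituboaz/ → waugikudituituboaz.
Rule 2 (high vowel syncope): no segment meets the environment; /waugikudituituboaz/ is unchanged.
Rule 3 (intervocalic spirantization): /k/ is a stop between vowels /i/ and /u/, so it spirantizes to the fricative [x]. /d/ is a stop between vowels /u/ and /i/, so it spirantizes to the fricative [z]. /t/ is a stop between vowels /i/ and /u/, so it spirantizes to the fricative [s]. /t/ is a stop between vowels /i/ and /u/, so it spirantizes to the fricative [s]. /b/ is a stop between vowels /u/ and /o/, so it spirantizes to the fricative [v]. /waugikudituituboaz/ → waugixuzisuisuvoaz.
Rule 4 (final devoicing): /z/ is a voiced obstruent in word-final position, so it devoices to [s]. /waugixuzisuisuvoaz/ → waugixuzisuisuvoas.

waugixuzisuisuvoas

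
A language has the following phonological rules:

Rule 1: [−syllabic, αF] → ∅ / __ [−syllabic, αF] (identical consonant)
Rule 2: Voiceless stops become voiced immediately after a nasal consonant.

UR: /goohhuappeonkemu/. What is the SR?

goohuapeongemu

Rule 1 (degemination): /hh/ is a geminate; the first /h/ deletes. /pp/ is a geminate; the first /p/ deletes. /goohhuappeonkemu/ → goohuapeonkemu.
Rule 2 (post-nasal voicing): /k/ is a voiceless stop immediately after the nasal /n/, so it voices to [g]. /goohuapeonkemu/ → goohuapeongemu.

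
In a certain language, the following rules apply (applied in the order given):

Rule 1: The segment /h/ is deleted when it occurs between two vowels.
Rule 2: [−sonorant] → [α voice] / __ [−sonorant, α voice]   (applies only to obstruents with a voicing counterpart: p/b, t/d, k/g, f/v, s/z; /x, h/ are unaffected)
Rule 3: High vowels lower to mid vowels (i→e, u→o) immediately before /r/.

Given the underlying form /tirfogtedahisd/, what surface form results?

terfoktedaizd

Rule 1 (intervocalic h-deletion): /h/ occurs between vowels /a/ and /i/, so it deletes. /tirfogtedahisd/ → tirfogtedaisd.
Rule 2 (regressive voicing assimilation): /g/ precedes the voiceless obstruent /t/, so it devoices to [k] by assimilation. /s/ precedes the voiced obstruent /d/, so it voices to [z] by assimilation. /tirfogtedaisd/ → tirfoktedaizd.
Rule 3 (pre-rhotic lowering): /i/ is a high vowel immediately before /r/, so it lowers to [e]. /tirfoktedaizd/ → terfoktedaizd.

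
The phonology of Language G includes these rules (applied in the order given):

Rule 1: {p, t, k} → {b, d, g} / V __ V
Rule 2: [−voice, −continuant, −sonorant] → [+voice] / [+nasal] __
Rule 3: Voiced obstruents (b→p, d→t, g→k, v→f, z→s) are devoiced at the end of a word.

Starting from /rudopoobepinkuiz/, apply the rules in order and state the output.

rudoboobebinguis

Rule 1 (intervocalic voicing): /p/ is a voiceless stop between vowels /o/ and /o/, so it voices to [b]. /p/ is a voiceless stop between vowels /e/ and /i/, so it voices to [b]. /rudopoobepinkuiz/ → rudoboobebinkuiz.
Rule 2 (post-nasal voicing): /k/ is a voiceless stop immediately after the nasal /n/, so it voices to [g]. /rudoboobebinkuiz/ → rudoboobebinguiz.
Rule 3 (final devoicing): /z/ is a voiced obstruent in word-final position, so it devoices to [s]. /rudoboobebinguiz/ → rudoboobebinguis.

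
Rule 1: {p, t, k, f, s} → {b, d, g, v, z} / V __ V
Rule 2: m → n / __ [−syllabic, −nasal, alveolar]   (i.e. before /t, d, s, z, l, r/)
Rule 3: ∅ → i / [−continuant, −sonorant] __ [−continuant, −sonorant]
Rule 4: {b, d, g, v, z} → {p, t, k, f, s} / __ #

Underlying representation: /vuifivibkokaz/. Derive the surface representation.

Rule 1 (intervocalic voicing): /f/ is a voiceless obstruent between vowels /i/ and /i/, so it voices to [v]. /k/ is a voiceless obstruent between vowels /o/ and /a/, so it voices to [g]. /vuifivibkokaz/ → vuivivibkogaz.
Rule 2 (nasal place assimilation): no segment meets the environment; /vuivivibkogaz/ is unchanged.
Rule 3 (stop-cluster i-epenthesis): /b/ and /k/ form a stop–stop cluster, so [i] is inserted between them. /vuivivibkogaz/ → vuivivibikogaz.
Rule 4 (final devoicing): /z/ is a voiced obstruent in word-final position, so it devoices to [s]. /vuivivibikogaz/ → vuivivibikogas.

vuivivibikogas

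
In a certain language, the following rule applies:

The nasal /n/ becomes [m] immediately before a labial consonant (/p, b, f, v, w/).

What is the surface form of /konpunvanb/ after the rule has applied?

kompumvamb

/n/ precedes the labial consonant /p/, so it assimilates in place to [m].
/n/ precedes the labial consonant /v/, so it assimilates in place to [m].
/n/ precedes the labial consonant /b/, so it assimilates in place to [m].
Surface form: [kompumvamb].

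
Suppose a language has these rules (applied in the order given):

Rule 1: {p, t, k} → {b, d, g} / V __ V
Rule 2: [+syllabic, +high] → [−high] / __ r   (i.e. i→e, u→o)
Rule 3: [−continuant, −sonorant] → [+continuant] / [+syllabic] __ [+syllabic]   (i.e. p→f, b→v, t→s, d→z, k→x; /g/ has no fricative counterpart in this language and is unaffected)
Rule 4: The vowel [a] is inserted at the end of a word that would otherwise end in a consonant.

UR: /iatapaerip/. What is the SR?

iazavaeripa

Rule 1 (intervocalic voicing): /t/ is a voiceless stop between vowels /a/ and /a/, so it voices to [d]. /p/ is a voiceless stop between vowels /a/ and /a/, so it voices to [b]. /iatapaerip/ → iadabaerip.
Rule 2 (pre-rhotic lowering): no segment meets the environment; /iadabaerip/ is unchanged.
Rule 3 (intervocalic spirantization): /d/ is a stop between vowels /a/ and /a/, so it spirantizes to the fricative [z]. /b/ is a stop between vowels /a/ and /a/, so it spirantizes to the fricative [v]. /iadabaerip/ → iazavaerip.
Rule 4 (final a-epenthesis): the form ends in the consonant /p/, so [a] is inserted word-finally. /iazavaerip/ → iazavaeripa.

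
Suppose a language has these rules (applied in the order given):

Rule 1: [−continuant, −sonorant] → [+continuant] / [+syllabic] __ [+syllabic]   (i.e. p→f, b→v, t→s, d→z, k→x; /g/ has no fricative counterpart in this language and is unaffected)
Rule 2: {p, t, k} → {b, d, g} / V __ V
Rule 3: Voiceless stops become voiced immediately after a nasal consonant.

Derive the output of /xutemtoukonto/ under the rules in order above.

Rule 1 (intervocalic spirantization): /t/ is a stop between vowels /u/ and /e/, so it spirantizes to the fricative [s]. /k/ is a stop between vowels /u/ and /o/, so it spirantizes to the fricative [x]. /xutemtoukonto/ → xusemtouxonto.
Rule 2 (intervocalic voicing): no segment meets the environment; /xusemtouxonto/ is unchanged.
Rule 3 (post-nasal voicing): /t/ is a voiceless stop immediately after the nasal /m/, so it voices to [d]. /t/ is a voiceless stop immediately after the nasal /n/, so it voices to [d]. /xusemtouxonto/ → xusemdouxondo.

xusemdouxondo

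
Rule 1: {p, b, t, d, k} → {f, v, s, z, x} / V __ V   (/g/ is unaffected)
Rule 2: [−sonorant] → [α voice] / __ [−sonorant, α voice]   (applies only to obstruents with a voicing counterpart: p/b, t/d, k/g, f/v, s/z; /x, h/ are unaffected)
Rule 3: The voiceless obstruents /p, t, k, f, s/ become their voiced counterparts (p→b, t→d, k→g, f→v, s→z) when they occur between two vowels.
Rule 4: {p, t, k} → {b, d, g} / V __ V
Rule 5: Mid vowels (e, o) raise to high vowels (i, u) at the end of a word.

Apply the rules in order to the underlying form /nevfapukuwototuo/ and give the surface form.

neffavuxuwozozuu

Rule 1 (intervocalic spirantization): /p/ is a stop between vowels /a/ and /u/, so it spirantizes to the fricative [f]. /k/ is a stop between vowels /u/ and /u/, so it spirantizes to the fricative [x]. /t/ is a stop between vowels /o/ and /o/, so it spirantizes to the fricative [s]. /t/ is a stop between vowels /o/ and /u/, so it spirantizes to the fricative [s]. /nevfapukuwototuo/ → nevfafuxuwososuo.
Rule 2 (regressive voicing assimilation): /v/ precedes the voiceless obstruent /f/, so it devoices to [f] by assimilation. /nevfafuxuwososuo/ → neffafuxuwososuo.
Rule 3 (intervocalic voicing): /f/ is a voiceless obstruent between vowels /a/ and /u/, so it voices to [v]. /s/ is a voiceless obstruent between vowels /o/ and /o/, so it voices to [z]. /s/ is a voiceless obstruent between vowels /o/ and /u/, so it voices to [z]. /neffafuxuwososuo/ → neffavuxuwozozuo.
Rule 4 (intervocalic voicing): no segment meets the environment; /neffavuxuwozozuo/ is unchanged.
Rule 5 (final vowel raising): /o/ is a mid vowel in word-final position, so it raises to [u]. /neffavuxuwozozuo/ → neffavuxuwozozuu.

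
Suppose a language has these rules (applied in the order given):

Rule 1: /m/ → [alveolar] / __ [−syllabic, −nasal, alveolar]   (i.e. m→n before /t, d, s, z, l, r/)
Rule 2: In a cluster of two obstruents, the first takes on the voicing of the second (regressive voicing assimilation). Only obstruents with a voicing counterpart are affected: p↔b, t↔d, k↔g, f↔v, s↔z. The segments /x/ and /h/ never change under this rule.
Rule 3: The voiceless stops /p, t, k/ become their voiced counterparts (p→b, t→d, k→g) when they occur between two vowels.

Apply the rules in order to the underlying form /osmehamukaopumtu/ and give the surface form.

osmehamugaobuntu

Rule 1 (nasal place assimilation): /m/ precedes the alveolar consonant /t/, so it assimilates in place to [n]. /osmehamukaopumtu/ → osmehamukaopuntu.
Rule 2 (regressive voicing assimilation): no segment meets the environment; /osmehamukaopuntu/ is unchanged.
Rule 3 (intervocalic voicing): /k/ is a voiceless stop between vowels /u/ and /a/, so it voices to [g]. /p/ is a voiceless stop between vowels /o/ and /u/, so it voices to [b]. /osmehamukaopuntu/ → osmehamugaobuntu.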